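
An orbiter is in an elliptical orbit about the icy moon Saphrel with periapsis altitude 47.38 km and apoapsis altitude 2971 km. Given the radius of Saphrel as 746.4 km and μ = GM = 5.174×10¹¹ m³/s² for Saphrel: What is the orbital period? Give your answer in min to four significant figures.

r_p = 746.4 + 47.38 = 793.78 km = 7.9378×10⁵ m.
r_a = 746.4 + 2971 = 3717.4 km = 3.7174×10⁶ m.
Semi-major axis a = (r_p + r_a)/2 = (793.78 + 3717.4)/2 = 2255.6 km = 2.256×10⁶ m.
By Kepler's third law T = 2π√(a³/μ) = 2π × 4.710×10³ = 2.959×10⁴ s.
= 493.2 min.

T ≈ 493.2 min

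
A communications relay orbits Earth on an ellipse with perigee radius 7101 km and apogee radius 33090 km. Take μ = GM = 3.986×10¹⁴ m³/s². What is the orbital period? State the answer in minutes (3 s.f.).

Semi-major axis a = (r_p + r_a)/2 = (7101.0 + 33090)/2 = 20096 km = 2.010×10⁷ m.
By Kepler's third law T = 2π√(a³/μ) = 2π × 4.512×10³ = 2.835×10⁴ s.
= 472.5 minutes.

T ≈ 473 minutes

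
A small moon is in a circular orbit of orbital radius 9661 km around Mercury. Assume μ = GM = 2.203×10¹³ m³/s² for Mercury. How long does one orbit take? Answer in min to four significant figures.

r = 9661 km = 9.661×10⁶ m.
Kepler's third law: T = 2π√(r³/μ) = 2π√((9.661×10⁶)³ / 2.203×10¹³).
r³/μ = 4.093×10⁷ s², so T = 2π × 6.398×10³ = 4.020×10⁴ s.
Converting: 4.020×10⁴ s ÷ 60.00 = 670.0 min.

T ≈ 670.0 min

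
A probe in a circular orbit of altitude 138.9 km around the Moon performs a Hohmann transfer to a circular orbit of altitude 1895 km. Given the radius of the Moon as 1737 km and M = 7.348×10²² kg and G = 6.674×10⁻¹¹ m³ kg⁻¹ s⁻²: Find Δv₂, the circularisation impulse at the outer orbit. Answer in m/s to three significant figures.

Δv ≈ 203 m/s

μ = GM = 6.674×10⁻¹¹ × 7.348×10²² = 4.904×10¹² m³/s².
r₁ = 1737 + 138.9 = 1875.9 km = 1.8759×10⁶ m.
r₂ = 1737 + 1895 = 3632.0 km = 3.6320×10⁶ m.
Transfer ellipse a_t = (r₁ + r₂)/2 = 2.754×10⁶ m.
At r₁: circular v_c1 = √(μ/r₁) = 1617 m/s; transfer-perilune v_p = √[μ(2/r₁ − 1/a_t)] = 1857 m/s.
At r₂: circular v_c2 = √(μ/r₂) = 1162 m/s; transfer-apolune v_a = √[μ(2/r₂ − 1/a_t)] = 959.0 m/s.
Δv₂ = v_c2 − v_a = 203.0 m/s.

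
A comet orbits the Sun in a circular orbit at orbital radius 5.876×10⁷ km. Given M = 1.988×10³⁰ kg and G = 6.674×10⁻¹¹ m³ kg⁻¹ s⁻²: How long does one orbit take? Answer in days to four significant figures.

μ = GM = 6.674×10⁻¹¹ × 1.988×10³⁰ = 1.327×10²⁰ m³/s².
r = 5.876×10⁷ km = 5.876×10¹⁰ m.
Kepler's third law: T = 2π√(r³/μ) = 2π√((5.876×10¹⁰)³ / 1.327×10²⁰).
r³/μ = 1.529×10¹² s², so T = 2π × 1.237×10⁶ = 7.770×10⁶ s.
Converting: 7.770×10⁶ s ÷ 86400 = 89.93 days.

T ≈ 89.93 days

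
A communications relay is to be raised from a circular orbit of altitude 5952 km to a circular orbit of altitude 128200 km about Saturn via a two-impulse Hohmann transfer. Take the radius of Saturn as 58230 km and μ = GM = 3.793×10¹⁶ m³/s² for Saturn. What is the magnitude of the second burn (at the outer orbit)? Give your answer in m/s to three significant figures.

r₁ = 58230 + 5952 = 64182 km = 6.4182×10⁷ m.
r₂ = 58230 + 128200 = 186430 km = 1.8643×10⁸ m.
Transfer ellipse a_t = (r₁ + r₂)/2 = 1.253×10⁸ m.
At r₁: circular v_c1 = √(μ/r₁) = 24310 m/s; transfer-perikrone v_p = √[μ(2/r₁ − 1/a_t)] = 29650 m/s.
At r₂: circular v_c2 = √(μ/r₂) = 14260 m/s; transfer-apokrone v_a = √[μ(2/r₂ − 1/a_t)] = 10210 m/s.
Δv₂ = v_c2 − v_a = 4055 m/s.

Δv ≈ 4060 m/s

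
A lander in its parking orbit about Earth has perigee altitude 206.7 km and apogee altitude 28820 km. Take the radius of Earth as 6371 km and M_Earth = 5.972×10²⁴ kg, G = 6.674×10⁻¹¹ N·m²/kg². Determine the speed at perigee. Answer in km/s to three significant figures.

μ = GM = 6.674×10⁻¹¹ × 5.972×10²⁴ = 3.986×10¹⁴ m³/s².
r_p = 6371 + 206.7 = 6577.7 km = 6.5777×10⁶ m.
r_a = 6371 + 28820 = 35191 km = 3.5191×10⁷ m.
Semi-major axis a = (r_p + r_a)/2 = 20884 km = 2.088×10⁷ m.
Vis-viva: v² = μ(2/r − 1/a) = 3.986×10¹⁴ × (3.041×10⁻⁷ − 4.788×10⁻⁸) = 1.021×10⁸ m²/s².
v = 10100 m/s = 10.10 km/s.

v ≈ 10.1 km/s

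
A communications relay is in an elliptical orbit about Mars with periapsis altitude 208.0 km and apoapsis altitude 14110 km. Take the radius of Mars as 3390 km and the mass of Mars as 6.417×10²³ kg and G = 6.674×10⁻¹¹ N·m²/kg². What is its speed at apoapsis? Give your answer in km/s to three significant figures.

v ≈ 0.914 km/s

μ = GM = 6.674×10⁻¹¹ × 6.417×10²³ = 4.283×10¹³ m³/s².
r_p = 3390 + 208.0 = 3598.0 km = 3.5980×10⁶ m.
r_a = 3390 + 14110 = 17500 km = 1.7500×10⁷ m.
Semi-major axis a = (r_p + r_a)/2 = 10549 km = 1.055×10⁷ m.
Vis-viva: v² = μ(2/r − 1/a) = 4.283×10¹³ × (1.143×10⁻⁷ − 9.480×10⁻⁸) = 8.347×10⁵ m²/s².
v = 913.6 m/s = 0.9136 km/s.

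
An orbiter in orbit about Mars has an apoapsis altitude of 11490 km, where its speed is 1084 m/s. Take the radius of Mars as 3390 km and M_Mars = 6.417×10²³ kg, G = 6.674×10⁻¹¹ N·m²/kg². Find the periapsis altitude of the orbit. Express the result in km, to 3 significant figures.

μ = GM = 6.674×10⁻¹¹ × 6.417×10²³ = 4.283×10¹³ m³/s².
r_a = 3390 + 11490 = 14880 km = 1.488×10⁷ m.
Specific energy ε = v²/2 − μ/r = -2.291×10⁶ J/kg, so a = −μ/(2ε) = 9.348×10⁶ m.
The apsides satisfy r_p + r_a = 2a, so the periapsis radius is 2a − r_a = 3.817×10⁶ m = 3816.6 km.
Periapsis altitude = 3816.6 − 3390 = 426.59 km.

periapsis altitude ≈ 427 km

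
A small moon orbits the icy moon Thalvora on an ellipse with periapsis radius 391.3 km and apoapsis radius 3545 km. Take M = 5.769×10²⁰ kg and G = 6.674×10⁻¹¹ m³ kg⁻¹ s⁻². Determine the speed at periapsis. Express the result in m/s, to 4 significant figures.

v ≈ 421.0 m/s

μ = GM = 6.674×10⁻¹¹ × 5.769×10²⁰ = 3.850×10¹⁰ m³/s².
Semi-major axis a = (r_p + r_a)/2 = 1968.2 km = 1.968×10⁶ m.
Vis-viva: v² = μ(2/r − 1/a) = 3.850×10¹⁰ × (5.111×10⁻⁶ − 5.081×10⁻⁷) = 1.772×10⁵ m²/s².
v = 421.0 m/s.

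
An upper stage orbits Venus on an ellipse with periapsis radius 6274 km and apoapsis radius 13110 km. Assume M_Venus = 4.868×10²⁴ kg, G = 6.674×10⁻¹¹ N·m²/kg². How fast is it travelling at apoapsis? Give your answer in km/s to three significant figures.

μ = GM = 6.674×10⁻¹¹ × 4.868×10²⁴ = 3.249×10¹⁴ m³/s².
Semi-major axis a = (r_p + r_a)/2 = 9692.0 km = 9.692×10⁶ m.
Vis-viva: v² = μ(2/r − 1/a) = 3.249×10¹⁴ × (1.526×10⁻⁷ − 1.032×10⁻⁷) = 1.604×10⁷ m²/s².
v = 4005 m/s = 4.005 km/s.

v ≈ 4.01 km/s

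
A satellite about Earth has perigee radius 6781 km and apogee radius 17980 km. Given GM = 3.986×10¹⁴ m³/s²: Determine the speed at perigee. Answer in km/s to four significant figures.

Semi-major axis a = (r_p + r_a)/2 = 12380 km = 1.238×10⁷ m.
Vis-viva: v² = μ(2/r − 1/a) = 3.986×10¹⁴ × (2.949×10⁻⁷ − 8.077×10⁻⁸) = 8.537×10⁷ m²/s².
v = 9239 m/s = 9.239 km/s.

v ≈ 9.239 km/s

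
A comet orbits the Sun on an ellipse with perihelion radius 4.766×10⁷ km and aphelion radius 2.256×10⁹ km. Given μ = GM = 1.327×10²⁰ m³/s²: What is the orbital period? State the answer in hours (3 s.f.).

T ≈ 187000 hours

Semi-major axis a = (r_p + r_a)/2 = (4.7660×10⁷ + 2.2560×10⁹)/2 = 1.1518×10⁹ km = 1.152×10¹² m.
By Kepler's third law T = 2π√(a³/μ) = 2π × 1.073×10⁸ = 6.743×10⁸ s.
= 1.873×10⁵ hours.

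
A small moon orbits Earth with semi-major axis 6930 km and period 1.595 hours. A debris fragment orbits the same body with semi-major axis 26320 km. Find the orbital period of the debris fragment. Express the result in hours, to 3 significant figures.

Kepler's third law: T² ∝ a³, so T₂ = T₁ (a₂/a₁)^(3/2).
a₂/a₁ = 3.798, (a₂/a₁)^(3/2) = 7.402.
T₂ = 1.595 × 7.402 = 11.81 hours.

T₂ ≈ 11.8 hours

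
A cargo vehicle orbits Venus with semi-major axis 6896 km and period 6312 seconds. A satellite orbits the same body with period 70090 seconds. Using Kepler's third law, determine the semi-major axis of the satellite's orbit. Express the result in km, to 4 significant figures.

a₂ ≈ 34320 km

Kepler's third law: a³ ∝ T², so a₂ = a₁ (T₂/T₁)^(2/3).
T₂/T₁ = 11.10, (T₂/T₁)^(2/3) = 4.977.
a₂ = 6896 × 4.977 = 34320 km.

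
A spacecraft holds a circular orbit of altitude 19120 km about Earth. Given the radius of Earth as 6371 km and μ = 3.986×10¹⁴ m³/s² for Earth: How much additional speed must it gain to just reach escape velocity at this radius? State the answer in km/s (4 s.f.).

r = 6371 + 19120 = 25491 km = 2.5491×10⁷ m.
Circular speed v_c = √(μ/r) = 3954 m/s.
Escape speed v_esc = √(2μ/r) = √2 × v_c = 5592 m/s.
Δv = v_esc − v_c = 1638 m/s = 1.638 km/s.

Δv ≈ 1.638 km/s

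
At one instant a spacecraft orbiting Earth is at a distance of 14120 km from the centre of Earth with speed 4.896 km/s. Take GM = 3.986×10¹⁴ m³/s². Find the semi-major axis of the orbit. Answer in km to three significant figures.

a ≈ 12300 km

r = 1.412×10⁷ m.
Specific orbital energy ε = v²/2 − μ/r = (4896)²/2 − 3.986×10¹⁴/1.412×10⁷ = -1.624×10⁷ J/kg.
Since ε = −μ/(2a), a = −μ/(2ε) = 1.227×10⁷ m = 12269 km.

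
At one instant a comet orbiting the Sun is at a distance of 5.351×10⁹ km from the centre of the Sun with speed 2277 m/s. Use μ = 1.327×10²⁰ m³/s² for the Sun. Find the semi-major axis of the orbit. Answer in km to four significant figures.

r = 5.351×10¹² m.
Vis-viva rearranged: 1/a = 2/r − v²/μ = 3.738×10⁻¹³ − 3.907×10⁻¹⁴ = 3.347×10⁻¹³ m⁻¹.
a = 2.988×10¹² m = 2.9878×10⁹ km.

a ≈ 2.988×10⁹ km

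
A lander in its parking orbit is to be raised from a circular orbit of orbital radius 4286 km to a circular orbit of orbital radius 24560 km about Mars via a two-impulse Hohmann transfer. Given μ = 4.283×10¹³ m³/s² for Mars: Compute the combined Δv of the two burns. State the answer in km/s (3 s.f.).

r₁ = 4286 km = 4.286×10⁶ m.
r₂ = 24560 km = 2.456×10⁷ m.
Transfer ellipse a_t = (r₁ + r₂)/2 = 1.442×10⁷ m.
At r₁: circular v_c1 = √(μ/r₁) = 3161 m/s; transfer-periapsis v_p = √[μ(2/r₁ − 1/a_t)] = 4125 m/s.
Δv₁ = v_p − v_c1 = 963.9 m/s.
At r₂: circular v_c2 = √(μ/r₂) = 1321 m/s; transfer-apoapsis v_a = √[μ(2/r₂ − 1/a_t)] = 719.9 m/s.
Δv₂ = v_c2 − v_a = 600.7 m/s.
Total Δv = Δv₁ + Δv₂ = 1565 m/s = 1.565 km/s.

Δv_total ≈ 1.56 km/s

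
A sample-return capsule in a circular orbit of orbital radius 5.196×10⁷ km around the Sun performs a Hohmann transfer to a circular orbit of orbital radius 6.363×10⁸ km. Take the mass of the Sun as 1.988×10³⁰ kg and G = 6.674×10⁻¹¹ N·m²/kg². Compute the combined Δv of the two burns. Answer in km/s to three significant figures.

Δv_total ≈ 27.0 km/s

μ = GM = 6.674×10⁻¹¹ × 1.988×10³⁰ = 1.327×10²⁰ m³/s².
r₁ = 5.196×10⁷ km = 5.196×10¹⁰ m.
r₂ = 6.363×10⁸ km = 6.363×10¹¹ m.
Transfer ellipse a_t = (r₁ + r₂)/2 = 3.441×10¹¹ m.
At r₁: circular v_c1 = √(μ/r₁) = 50530 m/s; transfer-perihelion v_p = √[μ(2/r₁ − 1/a_t)] = 68710 m/s.
Δv₁ = v_p − v_c1 = 18180 m/s.
At r₂: circular v_c2 = √(μ/r₂) = 14440 m/s; transfer-aphelion v_a = √[μ(2/r₂ − 1/a_t)] = 5611 m/s.
Δv₂ = v_c2 − v_a = 8829 m/s.
Total Δv = Δv₁ + Δv₂ = 27010 m/s = 27.01 km/s.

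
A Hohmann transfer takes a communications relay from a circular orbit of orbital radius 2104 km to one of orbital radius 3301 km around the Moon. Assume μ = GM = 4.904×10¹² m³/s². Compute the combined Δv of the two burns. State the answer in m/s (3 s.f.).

Δv_total ≈ 304 m/s

r₁ = 2104 km = 2.104×10⁶ m.
r₂ = 3301 km = 3.301×10⁶ m.
Transfer ellipse a_t = (r₁ + r₂)/2 = 2.702×10⁶ m.
At r₁: circular v_c1 = √(μ/r₁) = 1527 m/s; transfer-perilune v_p = √[μ(2/r₁ − 1/a_t)] = 1687 m/s.
Δv₁ = v_p − v_c1 = 160.6 m/s.
At r₂: circular v_c2 = √(μ/r₂) = 1219 m/s; transfer-apolune v_a = √[μ(2/r₂ − 1/a_t)] = 1075 m/s.
Δv₂ = v_c2 − v_a = 143.4 m/s.
Total Δv = Δv₁ + Δv₂ = 304.0 m/s.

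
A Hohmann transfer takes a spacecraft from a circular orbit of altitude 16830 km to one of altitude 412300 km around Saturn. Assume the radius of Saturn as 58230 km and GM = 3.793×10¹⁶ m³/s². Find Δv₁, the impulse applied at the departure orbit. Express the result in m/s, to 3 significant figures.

Δv ≈ 7040 m/s

r₁ = 58230 + 16830 = 75060 km = 7.5060×10⁷ m.
r₂ = 58230 + 412300 = 470530 km = 4.7053×10⁸ m.
Transfer ellipse a_t = (r₁ + r₂)/2 = 2.728×10⁸ m.
At r₁: circular v_c1 = √(μ/r₁) = 22480 m/s; transfer-perikrone v_p = √[μ(2/r₁ − 1/a_t)] = 29520 m/s.
Δv₁ = v_p − v_c1 = 7044 m/s.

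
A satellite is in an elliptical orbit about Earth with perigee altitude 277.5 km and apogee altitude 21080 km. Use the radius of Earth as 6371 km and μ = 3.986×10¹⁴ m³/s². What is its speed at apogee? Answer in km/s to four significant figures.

r_p = 6371 + 277.5 = 6648.5 km = 6.6485×10⁶ m.
r_a = 6371 + 21080 = 27451 km = 2.7451×10⁷ m.
Semi-major axis a = (r_p + r_a)/2 = 17050 km = 1.705×10⁷ m.
Vis-viva: v² = μ(2/r − 1/a) = 3.986×10¹⁴ × (7.286×10⁻⁸ − 5.865×10⁻⁸) = 5.662×10⁶ m²/s².
v = 2380 m/s = 2.380 km/s.

v ≈ 2.380 km/s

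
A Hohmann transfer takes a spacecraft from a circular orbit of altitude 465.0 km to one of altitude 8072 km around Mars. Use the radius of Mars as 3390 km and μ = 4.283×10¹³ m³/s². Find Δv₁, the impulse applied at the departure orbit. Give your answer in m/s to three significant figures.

Δv ≈ 745 m/s

r₁ = 3390 + 465.0 = 3855.0 km = 3.8550×10⁶ m.
r₂ = 3390 + 8072 = 11462 km = 1.1462×10⁷ m.
Transfer ellipse a_t = (r₁ + r₂)/2 = 7.658×10⁶ m.
At r₁: circular v_c1 = √(μ/r₁) = 3333 m/s; transfer-periapsis v_p = √[μ(2/r₁ − 1/a_t)] = 4078 m/s.
Δv₁ = v_p − v_c1 = 744.5 m/s.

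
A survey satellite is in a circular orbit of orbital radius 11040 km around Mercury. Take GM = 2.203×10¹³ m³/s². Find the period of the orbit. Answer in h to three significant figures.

T ≈ 13.6 h

r = 11040 km = 1.104×10⁷ m.
Kepler's third law: T = 2π√(r³/μ) = 2π√((1.104×10⁷)³ / 2.203×10¹³).
r³/μ = 6.108×10⁷ s², so T = 2π × 7.815×10³ = 4.911×10⁴ s.
Converting: 4.911×10⁴ s ÷ 3600 = 13.64 h.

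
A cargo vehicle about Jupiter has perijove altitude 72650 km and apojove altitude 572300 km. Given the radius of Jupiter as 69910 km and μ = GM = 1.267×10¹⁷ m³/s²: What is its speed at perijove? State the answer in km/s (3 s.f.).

r_p = 69910 + 72650 = 142560 km = 1.4256×10⁸ m.
r_a = 69910 + 572300 = 642210 km = 6.4221×10⁸ m.
Semi-major axis a = (r_p + r_a)/2 = 3.9238×10⁵ km = 3.924×10⁸ m.
Vis-viva: v² = μ(2/r − 1/a) = 1.267×10¹⁷ × (1.403×10⁻⁸ − 2.549×10⁻⁹) = 1.455×10⁹ m²/s².
v = 38140 m/s = 38.14 km/s.

v ≈ 38.1 km/s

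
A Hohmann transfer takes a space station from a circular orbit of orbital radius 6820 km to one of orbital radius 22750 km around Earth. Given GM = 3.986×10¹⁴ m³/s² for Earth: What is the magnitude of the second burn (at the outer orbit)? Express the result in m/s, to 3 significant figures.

r₁ = 6820 km = 6.820×10⁶ m.
r₂ = 22750 km = 2.275×10⁷ m.
Transfer ellipse a_t = (r₁ + r₂)/2 = 1.478×10⁷ m.
At r₁: circular v_c1 = √(μ/r₁) = 7645 m/s; transfer-perigee v_p = √[μ(2/r₁ − 1/a_t)] = 9483 m/s.
At r₂: circular v_c2 = √(μ/r₂) = 4186 m/s; transfer-apogee v_a = √[μ(2/r₂ − 1/a_t)] = 2843 m/s.
Δv₂ = v_c2 − v_a = 1343 m/s.

Δv ≈ 1340 m/s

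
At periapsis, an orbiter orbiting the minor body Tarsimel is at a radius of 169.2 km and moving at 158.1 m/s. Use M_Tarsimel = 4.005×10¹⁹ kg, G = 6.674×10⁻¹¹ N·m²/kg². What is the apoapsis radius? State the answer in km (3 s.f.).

μ = GM = 6.674×10⁻¹¹ × 4.005×10¹⁹ = 2.673×10⁹ m³/s².
r_p = 1.692×10⁵ m.
Specific energy ε = v²/2 − μ/r = -3.300×10³ J/kg, so a = −μ/(2ε) = 4.050×10⁵ m.
The apsides satisfy r_p + r_a = 2a, so the apoapsis radius is 2a − r_p = 6.409×10⁵ m = 640.86 km.

apoapsis radius ≈ 641 km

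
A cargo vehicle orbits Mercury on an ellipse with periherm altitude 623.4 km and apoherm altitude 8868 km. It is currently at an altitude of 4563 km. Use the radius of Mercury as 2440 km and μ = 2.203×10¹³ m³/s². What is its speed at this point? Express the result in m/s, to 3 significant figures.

r_p = 2440 + 623.4 = 3063.4 km = 3.0634×10⁶ m.
r_a = 2440 + 8868 = 11308 km = 1.1308×10⁷ m.
r = 2440 + 4563 = 7003.0 km = 7.003×10⁶ m.
Semi-major axis a = (r_p + r_a)/2 = 7185.7 km = 7.186×10⁶ m.
Vis-viva: v² = μ(2/r − 1/a) = 2.203×10¹³ × (2.856×10⁻⁷ − 1.392×10⁻⁷) = 3.226×10⁶ m²/s².
v = 1796 m/s.

v ≈ 1800 m/s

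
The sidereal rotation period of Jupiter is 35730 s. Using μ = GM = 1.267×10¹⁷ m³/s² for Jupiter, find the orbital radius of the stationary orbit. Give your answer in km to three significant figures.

r_sync ≈ 1.60×10⁵ km

A synchronous orbit has period T, so by Kepler's third law a = (μT²/4π²)^(1/3).
μT²/4π² = 1.267×10¹⁷ × (3.573×10⁴)² / 39.48 = 4.097×10²⁴ m³.
a = 1.600×10⁸ m = 1.6002×10⁵ km.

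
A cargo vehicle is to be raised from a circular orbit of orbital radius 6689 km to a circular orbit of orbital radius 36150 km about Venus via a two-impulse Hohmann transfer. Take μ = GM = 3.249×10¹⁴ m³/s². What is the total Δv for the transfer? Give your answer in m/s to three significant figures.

r₁ = 6689 km = 6.689×10⁶ m.
r₂ = 36150 km = 3.615×10⁷ m.
Transfer ellipse a_t = (r₁ + r₂)/2 = 2.142×10⁷ m.
At r₁: circular v_c1 = √(μ/r₁) = 6969 m/s; transfer-periapsis v_p = √[μ(2/r₁ − 1/a_t)] = 9054 m/s.
Δv₁ = v_p − v_c1 = 2085 m/s.
At r₂: circular v_c2 = √(μ/r₂) = 2998 m/s; transfer-apoapsis v_a = √[μ(2/r₂ − 1/a_t)] = 1675 m/s.
Δv₂ = v_c2 − v_a = 1323 m/s.
Total Δv = Δv₁ + Δv₂ = 3407 m/s.

Δv_total ≈ 3410 m/s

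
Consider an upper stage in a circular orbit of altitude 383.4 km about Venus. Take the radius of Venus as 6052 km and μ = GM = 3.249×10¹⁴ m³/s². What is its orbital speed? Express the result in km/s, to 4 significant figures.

v ≈ 7.105 km/s

r = 6052 + 383.4 = 6435.4 km = 6.4354×10⁶ m.
For a circular orbit v = √(μ/r) = √(3.249×10¹⁴ / 6.435×10⁶) = √(5.049×10⁷) = 7105 m/s.
That is 7.105 km/s.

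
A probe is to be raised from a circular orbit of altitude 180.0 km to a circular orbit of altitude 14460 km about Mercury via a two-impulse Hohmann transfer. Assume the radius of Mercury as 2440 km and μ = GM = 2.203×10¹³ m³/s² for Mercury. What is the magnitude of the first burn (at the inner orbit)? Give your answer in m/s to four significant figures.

r₁ = 2440 + 180.0 = 2620.0 km = 2.6200×10⁶ m.
r₂ = 2440 + 14460 = 16900 km = 1.6900×10⁷ m.
Transfer ellipse a_t = (r₁ + r₂)/2 = 9.760×10⁶ m.
At r₁: circular v_c1 = √(μ/r₁) = 2900 m/s; transfer-periherm v_p = √[μ(2/r₁ − 1/a_t)] = 3816 m/s.
Δv₁ = v_p − v_c1 = 916.0 m/s.

Δv ≈ 916.0 m/s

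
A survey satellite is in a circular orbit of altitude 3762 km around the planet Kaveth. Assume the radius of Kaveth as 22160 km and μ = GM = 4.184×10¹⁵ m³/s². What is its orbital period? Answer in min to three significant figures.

r = 22160 + 3762 = 25922 km = 2.5922×10⁷ m.
Kepler's third law: T = 2π√(r³/μ) = 2π√((2.592×10⁷)³ / 4.184×10¹⁵).
r³/μ = 4.163×10⁶ s², so T = 2π × 2.040×10³ = 1.282×10⁴ s.
Converting: 1.282×10⁴ s ÷ 60.00 = 213.7 min.

T ≈ 214 min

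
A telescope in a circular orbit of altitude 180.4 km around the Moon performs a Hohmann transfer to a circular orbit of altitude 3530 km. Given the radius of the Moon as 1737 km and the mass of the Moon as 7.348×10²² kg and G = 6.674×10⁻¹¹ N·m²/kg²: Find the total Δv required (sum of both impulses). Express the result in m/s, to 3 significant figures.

Δv_total ≈ 597 m/s

μ = GM = 6.674×10⁻¹¹ × 7.348×10²² = 4.904×10¹² m³/s².
r₁ = 1737 + 180.4 = 1917.4 km = 1.9174×10⁶ m.
r₂ = 1737 + 3530 = 5267.0 km = 5.2670×10⁶ m.
Transfer ellipse a_t = (r₁ + r₂)/2 = 3.592×10⁶ m.
At r₁: circular v_c1 = √(μ/r₁) = 1599 m/s; transfer-perilune v_p = √[μ(2/r₁ − 1/a_t)] = 1937 m/s.
Δv₁ = v_p − v_c1 = 337.3 m/s.
At r₂: circular v_c2 = √(μ/r₂) = 964.9 m/s; transfer-apolune v_a = √[μ(2/r₂ − 1/a_t)] = 705.0 m/s.
Δv₂ = v_c2 − v_a = 260.0 m/s.
Total Δv = Δv₁ + Δv₂ = 597.2 m/s.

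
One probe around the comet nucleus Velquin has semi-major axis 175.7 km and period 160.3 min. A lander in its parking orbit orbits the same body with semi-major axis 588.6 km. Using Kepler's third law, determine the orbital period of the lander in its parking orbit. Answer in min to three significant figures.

T₂ ≈ 983 min

Kepler's third law: T² ∝ a³, so T₂ = T₁ (a₂/a₁)^(3/2).
a₂/a₁ = 3.350, (a₂/a₁)^(3/2) = 6.132.
T₂ = 160.3 × 6.132 = 982.9 min.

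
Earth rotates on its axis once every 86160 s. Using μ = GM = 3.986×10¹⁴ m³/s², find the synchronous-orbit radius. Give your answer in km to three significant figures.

A synchronous orbit has period T, so by Kepler's third law a = (μT²/4π²)^(1/3).
μT²/4π² = 3.986×10¹⁴ × (8.616×10⁴)² / 39.48 = 7.495×10²² m³.
a = 4.216×10⁷ m = 42163 km.

r_sync ≈ 42200 km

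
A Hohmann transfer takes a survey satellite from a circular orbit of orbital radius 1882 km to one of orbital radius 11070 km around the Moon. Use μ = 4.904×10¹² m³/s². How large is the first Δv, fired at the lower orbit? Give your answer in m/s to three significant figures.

r₁ = 1882 km = 1.882×10⁶ m.
r₂ = 11070 km = 1.107×10⁷ m.
Transfer ellipse a_t = (r₁ + r₂)/2 = 6.476×10⁶ m.
At r₁: circular v_c1 = √(μ/r₁) = 1614 m/s; transfer-perilune v_p = √[μ(2/r₁ − 1/a_t)] = 2111 m/s.
Δv₁ = v_p − v_c1 = 496.3 m/s.

Δv ≈ 496 m/s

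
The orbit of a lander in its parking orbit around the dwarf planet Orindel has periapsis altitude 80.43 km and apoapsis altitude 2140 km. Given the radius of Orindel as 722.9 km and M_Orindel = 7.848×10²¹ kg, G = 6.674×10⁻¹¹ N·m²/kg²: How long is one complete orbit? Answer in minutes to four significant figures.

μ = GM = 6.674×10⁻¹¹ × 7.848×10²¹ = 5.238×10¹¹ m³/s².
r_p = 722.9 + 80.43 = 803.33 km = 8.0333×10⁵ m.
r_a = 722.9 + 2140 = 2862.9 km = 2.8629×10⁶ m.
Semi-major axis a = (r_p + r_a)/2 = (803.33 + 2862.9)/2 = 1833.1 km = 1.833×10⁶ m.
By Kepler's third law T = 2π√(a³/μ) = 2π × 3.429×10³ = 2.155×10⁴ s.
= 359.1 minutes.

T ≈ 359.1 minutes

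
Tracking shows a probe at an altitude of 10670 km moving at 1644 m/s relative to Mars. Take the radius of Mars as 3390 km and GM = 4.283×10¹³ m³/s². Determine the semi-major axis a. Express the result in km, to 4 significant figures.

a ≈ 12640 km

r = 3390 + 10670 = 14060 km = 1.406×10⁷ m.
Vis-viva rearranged: 1/a = 2/r − v²/μ = 1.422×10⁻⁷ − 6.310×10⁻⁸ = 7.914×10⁻⁸ m⁻¹.
a = 1.264×10⁷ m = 12635 km.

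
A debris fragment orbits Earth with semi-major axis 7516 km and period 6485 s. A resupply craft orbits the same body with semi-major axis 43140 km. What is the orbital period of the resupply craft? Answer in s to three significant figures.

Kepler's third law: T² ∝ a³, so T₂ = T₁ (a₂/a₁)^(3/2).
a₂/a₁ = 5.740, (a₂/a₁)^(3/2) = 13.75.
T₂ = 6485 × 13.75 = 89180 s.

T₂ ≈ 89200 s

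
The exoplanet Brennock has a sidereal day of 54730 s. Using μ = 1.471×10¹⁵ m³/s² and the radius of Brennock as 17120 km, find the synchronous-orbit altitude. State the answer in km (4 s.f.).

A synchronous orbit has period T, so by Kepler's third law a = (μT²/4π²)^(1/3).
μT²/4π² = 1.471×10¹⁵ × (5.473×10⁴)² / 39.48 = 1.116×10²³ m³.
a = 4.815×10⁷ m = 48147 km.
Altitude h = a − R = 48147 − 17120 = 31027 km.

h_sync ≈ 31030 km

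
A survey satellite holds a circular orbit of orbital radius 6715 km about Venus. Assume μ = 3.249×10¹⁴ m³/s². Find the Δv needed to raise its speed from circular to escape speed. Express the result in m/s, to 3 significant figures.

r = 6715 km = 6.715×10⁶ m.
Circular speed v_c = √(μ/r) = 6956 m/s.
Escape speed v_esc = √(2μ/r) = √2 × v_c = 9837 m/s.
Δv = v_esc − v_c = 2881 m/s.

Δv ≈ 2880 m/s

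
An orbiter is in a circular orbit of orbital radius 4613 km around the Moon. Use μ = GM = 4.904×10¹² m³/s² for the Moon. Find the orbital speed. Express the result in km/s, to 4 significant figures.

v ≈ 1.031 km/s

r = 4613 km = 4.613×10⁶ m.
For a circular orbit v = √(μ/r) = √(4.904×10¹² / 4.613×10⁶) = √(1.063×10⁶) = 1031 m/s.
That is 1.031 km/s.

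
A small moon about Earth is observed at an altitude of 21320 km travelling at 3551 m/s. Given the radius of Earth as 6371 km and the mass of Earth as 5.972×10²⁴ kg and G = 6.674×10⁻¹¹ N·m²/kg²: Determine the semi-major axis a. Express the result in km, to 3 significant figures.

a ≈ 24600 km

μ = GM = 6.674×10⁻¹¹ × 5.972×10²⁴ = 3.986×10¹⁴ m³/s².
r = 6371 + 21320 = 27691 km = 2.769×10⁷ m.
Vis-viva rearranged: 1/a = 2/r − v²/μ = 7.223×10⁻⁸ − 3.164×10⁻⁸ = 4.059×10⁻⁸ m⁻¹.
a = 2.464×10⁷ m = 24637 km.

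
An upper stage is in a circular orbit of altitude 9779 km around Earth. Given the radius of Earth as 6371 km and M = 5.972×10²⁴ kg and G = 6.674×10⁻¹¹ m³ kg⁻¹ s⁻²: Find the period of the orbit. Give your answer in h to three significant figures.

μ = GM = 6.674×10⁻¹¹ × 5.972×10²⁴ = 3.986×10¹⁴ m³/s².
r = 6371 + 9779 = 16150 km = 1.6150×10⁷ m.
Kepler's third law: T = 2π√(r³/μ) = 2π√((1.615×10⁷)³ / 3.986×10¹⁴).
r³/μ = 1.057×10⁷ s², so T = 2π × 3.251×10³ = 2.043×10⁴ s.
Converting: 2.043×10⁴ s ÷ 3600 = 5.674 h.

T ≈ 5.67 h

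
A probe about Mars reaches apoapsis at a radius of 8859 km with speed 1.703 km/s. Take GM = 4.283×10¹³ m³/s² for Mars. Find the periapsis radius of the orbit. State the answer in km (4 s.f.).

periapsis radius ≈ 3796 km

r_a = 8.859×10⁶ m.
Specific energy ε = v²/2 − μ/r = -3.385×10⁶ J/kg, so a = −μ/(2ε) = 6.327×10⁶ m.
The apsides satisfy r_p + r_a = 2a, so the periapsis radius is 2a − r_a = 3.796×10⁶ m = 3795.6 km.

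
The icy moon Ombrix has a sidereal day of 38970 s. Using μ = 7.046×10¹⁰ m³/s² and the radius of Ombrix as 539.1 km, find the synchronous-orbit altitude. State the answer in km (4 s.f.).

A synchronous orbit has period T, so by Kepler's third law a = (μT²/4π²)^(1/3).
μT²/4π² = 7.046×10¹⁰ × (3.897×10⁴)² / 39.48 = 2.710×10¹⁸ m³.
a = 1.394×10⁶ m = 1394.3 km.
Altitude h = a − R = 1394.3 − 539.1 = 855.17 km.

h_sync ≈ 855.2 km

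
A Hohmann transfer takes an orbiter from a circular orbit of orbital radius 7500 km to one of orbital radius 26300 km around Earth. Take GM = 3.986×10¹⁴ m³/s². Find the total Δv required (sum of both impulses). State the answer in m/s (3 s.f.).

Δv_total ≈ 3100 m/s

r₁ = 7500 km = 7.500×10⁶ m.
r₂ = 26300 km = 2.630×10⁷ m.
Transfer ellipse a_t = (r₁ + r₂)/2 = 1.690×10⁷ m.
At r₁: circular v_c1 = √(μ/r₁) = 7290 m/s; transfer-perigee v_p = √[μ(2/r₁ − 1/a_t)] = 9094 m/s.
Δv₁ = v_p − v_c1 = 1804 m/s.
At r₂: circular v_c2 = √(μ/r₂) = 3893 m/s; transfer-apogee v_a = √[μ(2/r₂ − 1/a_t)] = 2593 m/s.
Δv₂ = v_c2 − v_a = 1300 m/s.
Total Δv = Δv₁ + Δv₂ = 3104 m/s.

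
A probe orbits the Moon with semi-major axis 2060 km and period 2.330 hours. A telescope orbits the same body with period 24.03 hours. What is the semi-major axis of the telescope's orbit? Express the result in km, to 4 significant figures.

a₂ ≈ 9760 km

Kepler's third law: a³ ∝ T², so a₂ = a₁ (T₂/T₁)^(2/3).
T₂/T₁ = 10.31, (T₂/T₁)^(2/3) = 4.738.
a₂ = 2060 × 4.738 = 9760 km.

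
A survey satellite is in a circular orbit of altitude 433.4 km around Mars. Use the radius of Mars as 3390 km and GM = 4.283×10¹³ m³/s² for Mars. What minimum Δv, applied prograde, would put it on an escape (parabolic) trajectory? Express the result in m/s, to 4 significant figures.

Δv ≈ 1386 m/s

r = 3390 + 433.4 = 3823.4 km = 3.8234×10⁶ m.
Circular speed v_c = √(μ/r) = 3347 m/s.
Escape speed v_esc = √(2μ/r) = √2 × v_c = 4733 m/s.
Δv = v_esc − v_c = 1386 m/s.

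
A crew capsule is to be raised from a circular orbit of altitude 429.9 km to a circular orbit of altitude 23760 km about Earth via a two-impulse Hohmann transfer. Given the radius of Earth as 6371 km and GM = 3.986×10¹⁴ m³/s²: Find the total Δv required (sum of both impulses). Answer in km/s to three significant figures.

r₁ = 6371 + 429.9 = 6800.9 km = 6.8009×10⁶ m.
r₂ = 6371 + 23760 = 30131 km = 3.0131×10⁷ m.
Transfer ellipse a_t = (r₁ + r₂)/2 = 1.847×10⁷ m.
At r₁: circular v_c1 = √(μ/r₁) = 7656 m/s; transfer-perigee v_p = √[μ(2/r₁ − 1/a_t)] = 9779 m/s.
Δv₁ = v_p − v_c1 = 2124 m/s.
At r₂: circular v_c2 = √(μ/r₂) = 3637 m/s; transfer-apogee v_a = √[μ(2/r₂ − 1/a_t)] = 2207 m/s.
Δv₂ = v_c2 − v_a = 1430 m/s.
Total Δv = Δv₁ + Δv₂ = 3553 m/s = 3.553 km/s.

Δv_total ≈ 3.55 km/s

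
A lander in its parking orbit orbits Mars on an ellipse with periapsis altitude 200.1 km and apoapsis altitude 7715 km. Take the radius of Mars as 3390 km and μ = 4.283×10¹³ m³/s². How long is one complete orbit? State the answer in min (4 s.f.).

T ≈ 318.7 min

r_p = 3390 + 200.1 = 3590.1 km = 3.5901×10⁶ m.
r_a = 3390 + 7715 = 11105 km = 1.1105×10⁷ m.
Semi-major axis a = (r_p + r_a)/2 = (3590.1 + 11105)/2 = 7347.6 km = 7.348×10⁶ m.
By Kepler's third law T = 2π√(a³/μ) = 2π × 3.043×10³ = 1.912×10⁴ s.
= 318.7 min.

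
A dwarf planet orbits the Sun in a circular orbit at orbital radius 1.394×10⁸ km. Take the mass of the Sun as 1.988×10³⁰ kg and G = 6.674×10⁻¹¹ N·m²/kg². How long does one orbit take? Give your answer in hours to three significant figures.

μ = GM = 6.674×10⁻¹¹ × 1.988×10³⁰ = 1.327×10²⁰ m³/s².
r = 1.394×10⁸ km = 1.394×10¹¹ m.
Kepler's third law: T = 2π√(r³/μ) = 2π√((1.394×10¹¹)³ / 1.327×10²⁰).
r³/μ = 2.042×10¹³ s², so T = 2π × 4.518×10⁶ = 2.839×10⁷ s.
Converting: 2.839×10⁷ s ÷ 3600 = 7886 hours.

T ≈ 7890 hours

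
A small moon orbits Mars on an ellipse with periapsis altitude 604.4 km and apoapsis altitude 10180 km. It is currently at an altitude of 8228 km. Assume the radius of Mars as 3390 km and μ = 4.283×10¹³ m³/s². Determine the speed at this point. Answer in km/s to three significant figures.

r_p = 3390 + 604.4 = 3994.4 km = 3.9944×10⁶ m.
r_a = 3390 + 10180 = 13570 km = 1.3570×10⁷ m.
r = 3390 + 8228 = 11618 km = 1.162×10⁷ m.
Semi-major axis a = (r_p + r_a)/2 = 8782.2 km = 8.782×10⁶ m.
Vis-viva: v² = μ(2/r − 1/a) = 4.283×10¹³ × (1.721×10⁻⁷ − 1.139×10⁻⁷) = 2.496×10⁶ m²/s².
v = 1580 m/s = 1.580 km/s.

v ≈ 1.58 km/s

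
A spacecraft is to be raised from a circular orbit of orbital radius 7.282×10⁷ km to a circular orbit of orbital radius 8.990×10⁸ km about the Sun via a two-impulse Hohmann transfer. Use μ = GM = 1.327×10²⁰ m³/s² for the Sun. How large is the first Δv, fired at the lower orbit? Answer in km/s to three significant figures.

r₁ = 7.282×10⁷ km = 7.282×10¹⁰ m.
r₂ = 8.990×10⁸ km = 8.990×10¹¹ m.
Transfer ellipse a_t = (r₁ + r₂)/2 = 4.859×10¹¹ m.
At r₁: circular v_c1 = √(μ/r₁) = 42690 m/s; transfer-perihelion v_p = √[μ(2/r₁ − 1/a_t)] = 58060 m/s.
Δv₁ = v_p − v_c1 = 15380 m/s.
= 15.38 km/s.

Δv ≈ 15.4 km/s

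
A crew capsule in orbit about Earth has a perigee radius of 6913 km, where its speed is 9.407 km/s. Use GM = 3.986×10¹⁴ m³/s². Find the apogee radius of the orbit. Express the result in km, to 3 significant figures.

apogee radius ≈ 22800 km

r_p = 6.913×10⁶ m.
Specific energy ε = v²/2 − μ/r = -1.341×10⁷ J/kg, so a = −μ/(2ε) = 1.486×10⁷ m.
The apsides satisfy r_p + r_a = 2a, so the apogee radius is 2a − r_p = 2.280×10⁷ m = 22803 km.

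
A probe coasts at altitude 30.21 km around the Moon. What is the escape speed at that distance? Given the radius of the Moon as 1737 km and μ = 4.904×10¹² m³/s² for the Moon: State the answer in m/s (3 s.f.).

v_esc ≈ 2360 m/s

r = 1737 + 30.21 = 1767.2 km = 1.7672×10⁶ m.
Escape speed v_esc = √(2μ/r) = √(2 × 4.904×10¹² / 1.767×10⁶) = √(5.550×10⁶) = 2356 m/s.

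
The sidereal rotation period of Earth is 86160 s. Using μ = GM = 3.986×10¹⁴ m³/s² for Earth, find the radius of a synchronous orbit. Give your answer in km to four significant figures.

A synchronous orbit has period T, so by Kepler's third law a = (μT²/4π²)^(1/3).
μT²/4π² = 3.986×10¹⁴ × (8.616×10⁴)² / 39.48 = 7.495×10²² m³.
a = 4.216×10⁷ m = 42163 km.

r_sync ≈ 42160 km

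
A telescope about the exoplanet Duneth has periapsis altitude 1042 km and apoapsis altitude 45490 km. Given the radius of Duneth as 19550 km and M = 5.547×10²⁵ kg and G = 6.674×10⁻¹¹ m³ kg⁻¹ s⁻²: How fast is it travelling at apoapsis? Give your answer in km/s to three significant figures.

v ≈ 5.23 km/s

μ = GM = 6.674×10⁻¹¹ × 5.547×10²⁵ = 3.702×10¹⁵ m³/s².
r_p = 19550 + 1042 = 20592 km = 2.0592×10⁷ m.
r_a = 19550 + 45490 = 65040 km = 6.5040×10⁷ m.
Semi-major axis a = (r_p + r_a)/2 = 42816 km = 4.282×10⁷ m.
Vis-viva: v² = μ(2/r − 1/a) = 3.702×10¹⁵ × (3.075×10⁻⁸ − 2.336×10⁻⁸) = 2.738×10⁷ m²/s².
v = 5232 m/s = 5.232 km/s.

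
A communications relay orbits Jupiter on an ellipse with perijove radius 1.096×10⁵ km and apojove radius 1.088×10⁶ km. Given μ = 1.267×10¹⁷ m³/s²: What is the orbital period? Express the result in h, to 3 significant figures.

T ≈ 71.8 h

Semi-major axis a = (r_p + r_a)/2 = (1.0960×10⁵ + 1.0880×10⁶)/2 = 5.9880×10⁵ km = 5.988×10⁸ m.
By Kepler's third law T = 2π√(a³/μ) = 2π × 4.117×10⁴ = 2.587×10⁵ s.
= 71.85 h.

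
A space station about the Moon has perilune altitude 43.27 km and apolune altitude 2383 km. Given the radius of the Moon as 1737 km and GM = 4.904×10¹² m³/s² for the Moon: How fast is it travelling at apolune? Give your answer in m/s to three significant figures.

r_p = 1737 + 43.27 = 1780.3 km = 1.7803×10⁶ m.
r_a = 1737 + 2383 = 4120.0 km = 4.1200×10⁶ m.
Semi-major axis a = (r_p + r_a)/2 = 2950.1 km = 2.950×10⁶ m.
Vis-viva: v² = μ(2/r − 1/a) = 4.904×10¹² × (4.854×10⁻⁷ − 3.390×10⁻⁷) = 7.183×10⁵ m²/s².
v = 847.5 m/s.

v ≈ 848 m/s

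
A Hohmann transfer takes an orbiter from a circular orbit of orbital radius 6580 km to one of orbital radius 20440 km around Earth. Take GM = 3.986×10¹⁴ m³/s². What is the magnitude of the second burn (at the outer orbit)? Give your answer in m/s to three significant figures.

Δv ≈ 1330 m/s

r₁ = 6580 km = 6.580×10⁶ m.
r₂ = 20440 km = 2.044×10⁷ m.
Transfer ellipse a_t = (r₁ + r₂)/2 = 1.351×10⁷ m.
At r₁: circular v_c1 = √(μ/r₁) = 7783 m/s; transfer-perigee v_p = √[μ(2/r₁ − 1/a_t)] = 9573 m/s.
At r₂: circular v_c2 = √(μ/r₂) = 4416 m/s; transfer-apogee v_a = √[μ(2/r₂ − 1/a_t)] = 3082 m/s.
Δv₂ = v_c2 − v_a = 1334 m/s.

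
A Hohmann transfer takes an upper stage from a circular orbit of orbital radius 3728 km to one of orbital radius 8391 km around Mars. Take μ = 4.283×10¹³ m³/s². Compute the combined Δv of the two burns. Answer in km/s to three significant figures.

Δv_total ≈ 1.09 km/s

r₁ = 3728 km = 3.728×10⁶ m.
r₂ = 8391 km = 8.391×10⁶ m.
Transfer ellipse a_t = (r₁ + r₂)/2 = 6.060×10⁶ m.
At r₁: circular v_c1 = √(μ/r₁) = 3390 m/s; transfer-periapsis v_p = √[μ(2/r₁ − 1/a_t)] = 3989 m/s.
Δv₁ = v_p − v_c1 = 599.1 m/s.
At r₂: circular v_c2 = √(μ/r₂) = 2259 m/s; transfer-apoapsis v_a = √[μ(2/r₂ − 1/a_t)] = 1772 m/s.
Δv₂ = v_c2 − v_a = 487.2 m/s.
Total Δv = Δv₁ + Δv₂ = 1086 m/s = 1.086 km/s.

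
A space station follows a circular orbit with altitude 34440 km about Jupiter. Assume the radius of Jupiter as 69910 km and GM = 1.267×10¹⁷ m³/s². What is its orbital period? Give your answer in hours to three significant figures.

r = 69910 + 34440 = 104350 km = 1.0435×10⁸ m.
Kepler's third law: T = 2π√(r³/μ) = 2π√((1.044×10⁸)³ / 1.267×10¹⁷).
r³/μ = 8.968×10⁶ s², so T = 2π × 2.995×10³ = 1.882×10⁴ s.
Converting: 1.882×10⁴ s ÷ 3600 = 5.227 hours.

T ≈ 5.23 hours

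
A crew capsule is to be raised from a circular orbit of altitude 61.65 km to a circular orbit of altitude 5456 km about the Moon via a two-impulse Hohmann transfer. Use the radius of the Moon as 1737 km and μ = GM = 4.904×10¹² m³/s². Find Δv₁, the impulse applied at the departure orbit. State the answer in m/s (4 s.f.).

Δv ≈ 437.4 m/s

r₁ = 1737 + 61.65 = 1798.7 km = 1.7986×10⁶ m.
r₂ = 1737 + 5456 = 7193.0 km = 7.1930×10⁶ m.
Transfer ellipse a_t = (r₁ + r₂)/2 = 4.496×10⁶ m.
At r₁: circular v_c1 = √(μ/r₁) = 1651 m/s; transfer-perilune v_p = √[μ(2/r₁ − 1/a_t)] = 2089 m/s.
Δv₁ = v_p − v_c1 = 437.4 m/s.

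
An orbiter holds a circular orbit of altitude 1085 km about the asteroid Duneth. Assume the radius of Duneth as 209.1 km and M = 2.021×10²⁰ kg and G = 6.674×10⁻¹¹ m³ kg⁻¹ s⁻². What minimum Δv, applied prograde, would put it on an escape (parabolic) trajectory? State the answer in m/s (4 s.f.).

Δv ≈ 42.29 m/s

μ = GM = 6.674×10⁻¹¹ × 2.021×10²⁰ = 1.349×10¹⁰ m³/s².
r = 209.1 + 1085 = 1294.1 km = 1.2941×10⁶ m.
Circular speed v_c = √(μ/r) = 102.1 m/s.
Escape speed v_esc = √(2μ/r) = √2 × v_c = 144.4 m/s.
Δv = v_esc − v_c = 42.29 m/s.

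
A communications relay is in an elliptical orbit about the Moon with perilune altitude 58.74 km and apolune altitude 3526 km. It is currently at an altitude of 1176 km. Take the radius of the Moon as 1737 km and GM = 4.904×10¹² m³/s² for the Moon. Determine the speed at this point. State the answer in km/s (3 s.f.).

r_p = 1737 + 58.74 = 1795.7 km = 1.7957×10⁶ m.
r_a = 1737 + 3526 = 5263.0 km = 5.2630×10⁶ m.
r = 1737 + 1176 = 2913.0 km = 2.913×10⁶ m.
Semi-major axis a = (r_p + r_a)/2 = 3529.4 km = 3.529×10⁶ m.
Vis-viva: v² = μ(2/r − 1/a) = 4.904×10¹² × (6.866×10⁻⁷ − 2.833×10⁻⁷) = 1.977×10⁶ m²/s².
v = 1406 m/s = 1.406 km/s.

v ≈ 1.41 km/s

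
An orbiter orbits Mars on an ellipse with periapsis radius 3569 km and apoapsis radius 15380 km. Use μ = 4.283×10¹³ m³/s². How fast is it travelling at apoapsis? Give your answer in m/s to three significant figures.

v ≈ 1020 m/s

Semi-major axis a = (r_p + r_a)/2 = 9474.5 km = 9.474×10⁶ m.
Vis-viva: v² = μ(2/r − 1/a) = 4.283×10¹³ × (1.300×10⁻⁷ − 1.055×10⁻⁷) = 1.049×10⁶ m²/s².
v = 1024 m/s.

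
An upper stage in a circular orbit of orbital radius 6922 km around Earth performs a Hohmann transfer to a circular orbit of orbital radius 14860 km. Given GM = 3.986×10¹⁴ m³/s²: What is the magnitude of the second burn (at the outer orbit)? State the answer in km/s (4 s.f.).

Δv ≈ 1.050 km/s

r₁ = 6922 km = 6.922×10⁶ m.
r₂ = 14860 km = 1.486×10⁷ m.
Transfer ellipse a_t = (r₁ + r₂)/2 = 1.089×10⁷ m.
At r₁: circular v_c1 = √(μ/r₁) = 7588 m/s; transfer-perigee v_p = √[μ(2/r₁ − 1/a_t)] = 8864 m/s.
At r₂: circular v_c2 = √(μ/r₂) = 5179 m/s; transfer-apogee v_a = √[μ(2/r₂ − 1/a_t)] = 4129 m/s.
Δv₂ = v_c2 − v_a = 1050 m/s.
= 1.050 km/s.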